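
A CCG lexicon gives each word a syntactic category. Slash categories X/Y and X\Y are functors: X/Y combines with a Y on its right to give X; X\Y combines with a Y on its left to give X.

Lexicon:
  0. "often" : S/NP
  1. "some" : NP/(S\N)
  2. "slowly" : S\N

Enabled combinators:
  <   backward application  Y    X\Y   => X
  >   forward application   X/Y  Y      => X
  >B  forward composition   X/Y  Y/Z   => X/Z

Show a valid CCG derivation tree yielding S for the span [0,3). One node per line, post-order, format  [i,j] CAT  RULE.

[0,1] S/NP  lex  "often"
[1,2] NP/(S\N)  lex  "some"
[2,3] S\N  lex  "slowly"
[1,3] NP  >  k=2
[0,3] S  >  k=1

[0,3] S   >
  [0,1] "often" : S/NP
  [1,3] NP   >
    [1,2] "some" : NP/(S\N)
    [2,3] "slowly" : S\N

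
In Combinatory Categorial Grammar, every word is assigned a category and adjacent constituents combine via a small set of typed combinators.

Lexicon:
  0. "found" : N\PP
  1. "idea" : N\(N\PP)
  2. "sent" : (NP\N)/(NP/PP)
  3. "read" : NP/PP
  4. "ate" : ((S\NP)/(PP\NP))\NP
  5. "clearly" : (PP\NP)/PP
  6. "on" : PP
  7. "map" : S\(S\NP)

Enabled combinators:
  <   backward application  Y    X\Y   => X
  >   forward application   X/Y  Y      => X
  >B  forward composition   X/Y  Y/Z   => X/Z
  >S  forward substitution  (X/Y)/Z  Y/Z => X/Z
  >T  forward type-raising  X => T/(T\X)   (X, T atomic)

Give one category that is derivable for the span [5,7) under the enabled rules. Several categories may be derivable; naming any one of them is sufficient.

PP\NP

[0,8] S   <
  [0,7] S\NP   >
    [0,5] (S\NP)/(PP\NP)   <
      [0,4] NP   <
        [0,2] N   <
          [0,1] "found" : N\PP
          [1,2] "idea" : N\(N\PP)
        [2,4] NP\N   >
          [2,3] "sent" : (NP\N)/(NP/PP)
          [3,4] "read" : NP/PP
      [4,5] "ate" : ((S\NP)/(PP\NP))\NP
    [5,7] PP\NP   >
      [5,6] "clearly" : (PP\NP)/PP
      [6,7] "on" : PP
  [7,8] "map" : S\(S\NP)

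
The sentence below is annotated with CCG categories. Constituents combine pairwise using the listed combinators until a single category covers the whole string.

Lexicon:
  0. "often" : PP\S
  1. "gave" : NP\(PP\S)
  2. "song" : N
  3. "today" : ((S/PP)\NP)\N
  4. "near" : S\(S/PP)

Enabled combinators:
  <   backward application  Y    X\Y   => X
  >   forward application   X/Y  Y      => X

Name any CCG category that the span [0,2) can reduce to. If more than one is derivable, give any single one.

NP

[0,5] S   <
  [0,4] S/PP   <
    [0,2] NP   <
      [0,1] "often" : PP\S
      [1,2] "gave" : NP\(PP\S)
    [2,4] (S/PP)\NP   <
      [2,3] "song" : N
      [3,4] "today" : ((S/PP)\NP)\N
  [4,5] "near" : S\(S/PP)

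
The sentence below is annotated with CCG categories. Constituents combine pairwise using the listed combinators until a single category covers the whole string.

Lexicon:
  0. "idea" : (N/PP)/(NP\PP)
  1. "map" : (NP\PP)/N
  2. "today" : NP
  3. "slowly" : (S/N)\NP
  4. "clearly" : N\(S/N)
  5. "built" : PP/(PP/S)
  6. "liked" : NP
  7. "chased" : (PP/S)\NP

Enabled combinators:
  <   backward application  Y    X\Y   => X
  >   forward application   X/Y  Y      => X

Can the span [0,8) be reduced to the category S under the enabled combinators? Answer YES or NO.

NO

(N/PP)/(NP\PP) (NP\PP)/N NP (S/N)\NP N\(S/N) PP/(PP/S) NP (PP/S)\NP
CKY chart[0,8] = {N}; S ∉ chart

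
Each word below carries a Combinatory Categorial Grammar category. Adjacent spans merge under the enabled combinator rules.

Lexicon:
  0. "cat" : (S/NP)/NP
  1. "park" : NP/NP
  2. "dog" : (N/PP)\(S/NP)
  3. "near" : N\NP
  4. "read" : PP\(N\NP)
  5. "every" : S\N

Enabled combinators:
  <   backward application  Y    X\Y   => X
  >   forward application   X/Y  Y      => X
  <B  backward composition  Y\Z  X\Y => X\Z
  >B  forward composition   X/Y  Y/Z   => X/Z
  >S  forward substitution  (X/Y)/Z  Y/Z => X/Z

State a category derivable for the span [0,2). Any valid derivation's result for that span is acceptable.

[0,6] S   <
  [0,5] N   >
    [0,3] N/PP   <
      [0,2] S/NP   >S
        [0,1] "cat" : (S/NP)/NP
        [1,2] "park" : NP/NP
      [2,3] "dog" : (N/PP)\(S/NP)
    [3,5] PP   <
      [3,4] "near" : N\NP
      [4,5] "read" : PP\(N\NP)
  [5,6] "every" : S\N

S/NP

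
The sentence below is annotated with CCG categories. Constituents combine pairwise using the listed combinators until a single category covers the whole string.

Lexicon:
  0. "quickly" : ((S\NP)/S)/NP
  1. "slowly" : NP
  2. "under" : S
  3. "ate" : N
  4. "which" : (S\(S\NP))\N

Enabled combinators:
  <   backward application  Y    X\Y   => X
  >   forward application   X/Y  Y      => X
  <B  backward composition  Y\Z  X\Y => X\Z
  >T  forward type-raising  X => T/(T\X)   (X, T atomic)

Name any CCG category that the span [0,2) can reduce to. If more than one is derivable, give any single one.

(S\NP)/S

[0,5] S   <
  [0,3] S\NP   >
    [0,2] (S\NP)/S   >
      [0,1] "quickly" : ((S\NP)/S)/NP
      [1,2] "slowly" : NP
    [2,3] "under" : S
  [3,5] S\(S\NP)   <
    [3,4] "ate" : N
    [4,5] "which" : (S\(S\NP))\N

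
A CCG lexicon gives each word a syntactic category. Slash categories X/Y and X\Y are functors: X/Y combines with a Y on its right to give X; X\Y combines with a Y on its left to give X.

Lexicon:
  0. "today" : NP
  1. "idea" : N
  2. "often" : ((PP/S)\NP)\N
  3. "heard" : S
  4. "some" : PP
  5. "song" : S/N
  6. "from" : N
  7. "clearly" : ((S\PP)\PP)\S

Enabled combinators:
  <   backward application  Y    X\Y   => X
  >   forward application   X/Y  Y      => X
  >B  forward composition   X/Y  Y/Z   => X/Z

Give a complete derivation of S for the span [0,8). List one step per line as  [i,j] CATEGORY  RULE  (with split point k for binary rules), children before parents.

[0,1] NP  lex  "today"
[1,2] N  lex  "idea"
[2,3] ((PP/S)\NP)\N  lex  "often"
[1,3] (PP/S)\NP  <  k=2
[0,3] PP/S  <  k=1
[3,4] S  lex  "heard"
[0,4] PP  >  k=3
[4,5] PP  lex  "some"
[5,6] S/N  lex  "song"
[6,7] N  lex  "from"
[5,7] S  >  k=6
[7,8] ((S\PP)\PP)\S  lex  "clearly"
[5,8] (S\PP)\PP  <  k=7
[4,8] S\PP  <  k=5
[0,8] S  <  k=4

[0,8] S   <
  [0,4] PP   >
    [0,3] PP/S   <
      [0,1] "today" : NP
      [1,3] (PP/S)\NP   <
        [1,2] "idea" : N
        [2,3] "often" : ((PP/S)\NP)\N
    [3,4] "heard" : S
  [4,8] S\PP   <
    [4,5] "some" : PP
    [5,8] (S\PP)\PP   <
      [5,7] S   >
        [5,6] "song" : S/N
        [6,7] "from" : N
      [7,8] "clearly" : ((S\PP)\PP)\S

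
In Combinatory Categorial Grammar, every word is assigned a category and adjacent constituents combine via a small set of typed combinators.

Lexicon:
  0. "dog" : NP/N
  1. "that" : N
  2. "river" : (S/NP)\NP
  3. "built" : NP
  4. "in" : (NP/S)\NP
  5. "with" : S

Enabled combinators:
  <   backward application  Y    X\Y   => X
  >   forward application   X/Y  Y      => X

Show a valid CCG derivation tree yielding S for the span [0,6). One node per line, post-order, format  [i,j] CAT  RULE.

[0,1] NP/N  lex  "dog"
[1,2] N  lex  "that"
[0,2] NP  >  k=1
[2,3] (S/NP)\NP  lex  "river"
[0,3] S/NP  <  k=2
[3,4] NP  lex  "built"
[4,5] (NP/S)\NP  lex  "in"
[3,5] NP/S  <  k=4
[5,6] S  lex  "with"
[3,6] NP  >  k=5
[0,6] S  >  k=3

[0,6] S   >
  [0,3] S/NP   <
    [0,2] NP   >
      [0,1] "dog" : NP/N
      [1,2] "that" : N
    [2,3] "river" : (S/NP)\NP
  [3,6] NP   >
    [3,5] NP/S   <
      [3,4] "built" : NP
      [4,5] "in" : (NP/S)\NP
    [5,6] "with" : S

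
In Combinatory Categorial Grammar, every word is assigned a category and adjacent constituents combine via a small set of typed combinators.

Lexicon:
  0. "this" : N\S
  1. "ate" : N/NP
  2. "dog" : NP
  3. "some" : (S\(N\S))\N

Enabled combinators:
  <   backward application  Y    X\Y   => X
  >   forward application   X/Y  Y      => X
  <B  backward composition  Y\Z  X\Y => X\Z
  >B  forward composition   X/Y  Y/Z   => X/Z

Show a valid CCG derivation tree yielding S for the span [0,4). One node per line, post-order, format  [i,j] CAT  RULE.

[0,4] S   <
  [0,1] "this" : N\S
  [1,4] S\(N\S)   <
    [1,3] N   >
      [1,2] "ate" : N/NP
      [2,3] "dog" : NP
    [3,4] "some" : (S\(N\S))\N

[0,1] N\S  lex  "this"
[1,2] N/NP  lex  "ate"
[2,3] NP  lex  "dog"
[1,3] N  >  k=2
[3,4] (S\(N\S))\N  lex  "some"
[1,4] S\(N\S)  <  k=3
[0,4] S  <  k=1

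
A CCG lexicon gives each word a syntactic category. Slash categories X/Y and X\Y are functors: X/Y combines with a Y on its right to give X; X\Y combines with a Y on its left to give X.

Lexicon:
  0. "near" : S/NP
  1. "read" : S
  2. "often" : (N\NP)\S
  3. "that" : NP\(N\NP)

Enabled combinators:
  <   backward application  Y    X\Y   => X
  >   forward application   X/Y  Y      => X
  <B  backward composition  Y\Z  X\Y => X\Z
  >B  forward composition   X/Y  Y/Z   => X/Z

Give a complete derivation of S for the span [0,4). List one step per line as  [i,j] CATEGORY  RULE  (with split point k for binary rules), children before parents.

[0,4] S   >
  [0,1] "near" : S/NP
  [1,4] NP   <
    [1,2] "read" : S
    [2,4] NP\S   <B
      [2,3] "often" : (N\NP)\S
      [3,4] "that" : NP\(N\NP)

[0,1] S/NP  lex  "near"
[1,2] S  lex  "read"
[2,3] (N\NP)\S  lex  "often"
[3,4] NP\(N\NP)  lex  "that"
[2,4] NP\S  <B  k=3
[1,4] NP  <  k=2
[0,4] S  >  k=1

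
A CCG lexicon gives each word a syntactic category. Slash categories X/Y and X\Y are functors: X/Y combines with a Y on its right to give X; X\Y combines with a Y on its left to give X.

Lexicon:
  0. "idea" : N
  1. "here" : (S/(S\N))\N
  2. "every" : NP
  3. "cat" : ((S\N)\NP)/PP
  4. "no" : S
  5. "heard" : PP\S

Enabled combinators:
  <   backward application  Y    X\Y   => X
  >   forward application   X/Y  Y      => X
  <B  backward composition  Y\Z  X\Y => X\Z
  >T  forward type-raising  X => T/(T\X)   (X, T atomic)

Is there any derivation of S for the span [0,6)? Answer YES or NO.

YES

[0,6] S   >
  [0,2] S/(S\N)   <
    [0,1] "idea" : N
    [1,2] "here" : (S/(S\N))\N
  [2,6] S\N   <
    [2,3] "every" : NP
    [3,6] (S\N)\NP   >
      [3,4] "cat" : ((S\N)\NP)/PP
      [4,6] PP   >
        [4,5] PP/(PP\S)   >T
          [4,5] "no" : S
        [5,6] "heard" : PP\S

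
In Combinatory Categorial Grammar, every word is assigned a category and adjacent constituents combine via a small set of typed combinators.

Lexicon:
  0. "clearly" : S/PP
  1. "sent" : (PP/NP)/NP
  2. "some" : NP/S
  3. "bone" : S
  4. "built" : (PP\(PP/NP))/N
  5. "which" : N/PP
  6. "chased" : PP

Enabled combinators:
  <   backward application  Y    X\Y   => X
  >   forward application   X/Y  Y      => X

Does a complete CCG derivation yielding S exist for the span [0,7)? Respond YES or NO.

[0,7] S   >
  [0,1] "clearly" : S/PP
  [1,7] PP   <
    [1,4] PP/NP   >
      [1,2] "sent" : (PP/NP)/NP
      [2,4] NP   >
        [2,3] "some" : NP/S
        [3,4] "bone" : S
    [4,7] PP\(PP/NP)   >
      [4,5] "built" : (PP\(PP/NP))/N
      [5,7] N   >
        [5,6] "which" : N/PP
        [6,7] "chased" : PP

YES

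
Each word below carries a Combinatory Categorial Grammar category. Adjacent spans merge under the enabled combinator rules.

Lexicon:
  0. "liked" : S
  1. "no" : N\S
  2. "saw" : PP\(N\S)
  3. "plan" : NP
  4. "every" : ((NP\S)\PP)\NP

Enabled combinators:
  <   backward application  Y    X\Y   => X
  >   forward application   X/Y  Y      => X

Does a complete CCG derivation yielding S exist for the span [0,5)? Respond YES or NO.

S N\S PP\(N\S) NP ((NP\S)\PP)\NP
CKY chart[0,5] = {NP}; S ∉ chart

NO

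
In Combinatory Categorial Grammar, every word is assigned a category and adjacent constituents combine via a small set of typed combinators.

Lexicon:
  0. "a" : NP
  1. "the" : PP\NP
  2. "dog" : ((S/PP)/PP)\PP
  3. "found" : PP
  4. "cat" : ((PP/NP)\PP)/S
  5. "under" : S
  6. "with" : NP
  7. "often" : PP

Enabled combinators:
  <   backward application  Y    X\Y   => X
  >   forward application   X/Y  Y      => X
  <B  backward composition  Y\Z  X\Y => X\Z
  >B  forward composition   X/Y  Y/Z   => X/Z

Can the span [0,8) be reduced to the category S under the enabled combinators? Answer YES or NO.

[0,8] S   >
  [0,7] S/PP   >
    [0,3] (S/PP)/PP   <
      [0,2] PP   <
        [0,1] "a" : NP
        [1,2] "the" : PP\NP
      [2,3] "dog" : ((S/PP)/PP)\PP
    [3,7] PP   >
      [3,6] PP/NP   <
        [3,4] "found" : PP
        [4,6] (PP/NP)\PP   >
          [4,5] "cat" : ((PP/NP)\PP)/S
          [5,6] "under" : S
      [6,7] "with" : NP
  [7,8] "often" : PP

YES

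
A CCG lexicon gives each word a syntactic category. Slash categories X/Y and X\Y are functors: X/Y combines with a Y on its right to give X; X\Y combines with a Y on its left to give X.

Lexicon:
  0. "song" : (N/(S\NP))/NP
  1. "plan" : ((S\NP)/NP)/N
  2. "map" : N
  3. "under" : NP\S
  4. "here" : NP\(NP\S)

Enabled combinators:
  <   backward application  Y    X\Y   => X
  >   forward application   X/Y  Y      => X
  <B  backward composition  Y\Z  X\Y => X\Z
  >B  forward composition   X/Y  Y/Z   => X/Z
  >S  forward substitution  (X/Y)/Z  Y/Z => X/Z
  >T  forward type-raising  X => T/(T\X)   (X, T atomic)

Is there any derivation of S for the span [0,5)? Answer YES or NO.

(N/(S\NP))/NP ((S\NP)/NP)/N N NP\S NP\(NP\S)
CKY chart[0,5] = {N, N/(NP\NP), N/(N\N), NP/(NP\N), PP/(PP\N), S/(S\N)}; S ∉ chart

NO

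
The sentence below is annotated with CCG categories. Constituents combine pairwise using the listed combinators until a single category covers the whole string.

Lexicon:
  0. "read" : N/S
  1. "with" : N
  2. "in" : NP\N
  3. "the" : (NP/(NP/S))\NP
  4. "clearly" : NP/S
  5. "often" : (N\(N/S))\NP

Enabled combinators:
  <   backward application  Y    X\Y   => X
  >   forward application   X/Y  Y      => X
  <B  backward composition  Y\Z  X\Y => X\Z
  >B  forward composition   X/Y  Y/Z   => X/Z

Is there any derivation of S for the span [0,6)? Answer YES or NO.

NO

N/S N NP\N (NP/(NP/S))\NP NP/S (N\(N/S))\NP
CKY chart[0,6] = {N}; S ∉ chart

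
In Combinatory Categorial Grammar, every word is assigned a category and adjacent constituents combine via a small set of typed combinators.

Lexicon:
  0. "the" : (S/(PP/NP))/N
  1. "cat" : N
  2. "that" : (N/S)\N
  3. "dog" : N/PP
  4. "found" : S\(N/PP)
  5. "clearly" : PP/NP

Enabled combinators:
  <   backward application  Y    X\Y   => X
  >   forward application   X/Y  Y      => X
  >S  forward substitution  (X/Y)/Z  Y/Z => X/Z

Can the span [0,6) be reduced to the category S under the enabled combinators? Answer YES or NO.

[0,6] S   >
  [0,5] S/(PP/NP)   >
    [0,1] "the" : (S/(PP/NP))/N
    [1,5] N   >
      [1,3] N/S   <
        [1,2] "cat" : N
        [2,3] "that" : (N/S)\N
      [3,5] S   <
        [3,4] "dog" : N/PP
        [4,5] "found" : S\(N/PP)
  [5,6] "clearly" : PP/NP

YES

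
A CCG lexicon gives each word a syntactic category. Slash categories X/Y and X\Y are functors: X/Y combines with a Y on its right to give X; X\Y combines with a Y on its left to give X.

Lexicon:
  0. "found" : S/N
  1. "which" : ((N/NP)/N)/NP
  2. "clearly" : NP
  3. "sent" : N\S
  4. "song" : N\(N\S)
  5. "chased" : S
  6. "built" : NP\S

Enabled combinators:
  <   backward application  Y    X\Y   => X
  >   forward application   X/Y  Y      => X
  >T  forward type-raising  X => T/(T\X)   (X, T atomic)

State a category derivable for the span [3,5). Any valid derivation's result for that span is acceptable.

N

[0,7] S   >
  [0,1] "found" : S/N
  [1,7] N   >
    [1,5] N/NP   >
      [1,3] (N/NP)/N   >
        [1,2] "which" : ((N/NP)/N)/NP
        [2,3] "clearly" : NP
      [3,5] N   <
        [3,4] "sent" : N\S
        [4,5] "song" : N\(N\S)
    [5,7] NP   <
      [5,6] "chased" : S
      [6,7] "built" : NP\S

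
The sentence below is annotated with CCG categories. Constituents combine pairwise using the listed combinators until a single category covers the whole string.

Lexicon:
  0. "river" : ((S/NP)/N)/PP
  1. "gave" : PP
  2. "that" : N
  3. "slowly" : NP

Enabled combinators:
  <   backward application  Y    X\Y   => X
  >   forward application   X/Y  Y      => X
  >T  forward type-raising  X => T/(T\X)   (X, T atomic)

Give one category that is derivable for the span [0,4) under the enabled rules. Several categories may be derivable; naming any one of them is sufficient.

[0,4] S   >
  [0,3] S/NP   >
    [0,2] (S/NP)/N   >
      [0,1] "river" : ((S/NP)/N)/PP
      [1,2] "gave" : PP
    [2,3] "that" : N
  [3,4] "slowly" : NP

S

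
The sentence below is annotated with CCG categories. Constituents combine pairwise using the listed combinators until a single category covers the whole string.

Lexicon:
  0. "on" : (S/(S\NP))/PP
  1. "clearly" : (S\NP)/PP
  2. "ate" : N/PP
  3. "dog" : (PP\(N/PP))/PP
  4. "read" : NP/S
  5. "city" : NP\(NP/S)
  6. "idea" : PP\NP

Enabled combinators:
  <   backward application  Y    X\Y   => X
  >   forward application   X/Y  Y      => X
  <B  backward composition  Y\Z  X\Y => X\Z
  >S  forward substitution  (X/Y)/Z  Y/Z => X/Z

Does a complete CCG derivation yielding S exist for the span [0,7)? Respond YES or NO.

YES

[0,7] S   >
  [0,2] S/PP   >S
    [0,1] "on" : (S/(S\NP))/PP
    [1,2] "clearly" : (S\NP)/PP
  [2,7] PP   <
    [2,3] "ate" : N/PP
    [3,7] PP\(N/PP)   >
      [3,4] "dog" : (PP\(N/PP))/PP
      [4,7] PP   <
        [4,6] NP   <
          [4,5] "read" : NP/S
          [5,6] "city" : NP\(NP/S)
        [6,7] "idea" : PP\NP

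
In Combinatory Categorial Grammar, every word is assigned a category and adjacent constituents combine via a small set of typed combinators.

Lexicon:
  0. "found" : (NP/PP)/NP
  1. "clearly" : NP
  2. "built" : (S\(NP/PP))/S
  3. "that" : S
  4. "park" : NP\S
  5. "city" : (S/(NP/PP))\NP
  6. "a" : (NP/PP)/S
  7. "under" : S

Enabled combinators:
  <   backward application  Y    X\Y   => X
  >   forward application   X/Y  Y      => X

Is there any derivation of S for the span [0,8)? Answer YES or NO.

YES

[0,8] S   <
  [0,2] NP/PP   >
    [0,1] "found" : (NP/PP)/NP
    [1,2] "clearly" : NP
  [2,8] S\(NP/PP)   >
    [2,3] "built" : (S\(NP/PP))/S
    [3,8] S   >
      [3,6] S/(NP/PP)   <
        [3,5] NP   <
          [3,4] "that" : S
          [4,5] "park" : NP\S
        [5,6] "city" : (S/(NP/PP))\NP
      [6,8] NP/PP   >
        [6,7] "a" : (NP/PP)/S
        [7,8] "under" : S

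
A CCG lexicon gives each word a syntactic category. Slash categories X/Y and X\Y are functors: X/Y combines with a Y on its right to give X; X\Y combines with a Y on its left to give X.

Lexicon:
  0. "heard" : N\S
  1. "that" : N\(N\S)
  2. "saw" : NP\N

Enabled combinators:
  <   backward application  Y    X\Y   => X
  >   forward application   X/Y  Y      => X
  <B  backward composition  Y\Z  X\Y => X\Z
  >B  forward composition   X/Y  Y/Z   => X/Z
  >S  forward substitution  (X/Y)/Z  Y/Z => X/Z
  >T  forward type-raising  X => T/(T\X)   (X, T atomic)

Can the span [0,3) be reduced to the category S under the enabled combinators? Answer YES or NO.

N\S N\(N\S) NP\N
CKY chart[0,3] = {N/(N\NP), NP, NP/(NP\NP), PP/(PP\NP), S/(S\NP)}; S ∉ chart

NO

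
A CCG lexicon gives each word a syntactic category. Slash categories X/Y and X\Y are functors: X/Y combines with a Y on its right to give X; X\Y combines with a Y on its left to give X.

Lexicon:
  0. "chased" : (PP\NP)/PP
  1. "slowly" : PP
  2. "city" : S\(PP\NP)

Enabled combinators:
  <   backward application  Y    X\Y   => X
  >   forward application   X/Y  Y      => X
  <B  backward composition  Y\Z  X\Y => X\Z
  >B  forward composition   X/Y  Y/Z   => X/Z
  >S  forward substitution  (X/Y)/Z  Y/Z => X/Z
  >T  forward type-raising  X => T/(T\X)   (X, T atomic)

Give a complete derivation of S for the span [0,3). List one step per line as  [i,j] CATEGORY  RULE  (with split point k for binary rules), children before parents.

[0,1] (PP\NP)/PP  lex  "chased"
[1,2] PP  lex  "slowly"
[0,2] PP\NP  >  k=1
[2,3] S\(PP\NP)  lex  "city"
[0,3] S  <  k=2

[0,3] S   <
  [0,2] PP\NP   >
    [0,1] "chased" : (PP\NP)/PP
    [1,2] "slowly" : PP
  [2,3] "city" : S\(PP\NP)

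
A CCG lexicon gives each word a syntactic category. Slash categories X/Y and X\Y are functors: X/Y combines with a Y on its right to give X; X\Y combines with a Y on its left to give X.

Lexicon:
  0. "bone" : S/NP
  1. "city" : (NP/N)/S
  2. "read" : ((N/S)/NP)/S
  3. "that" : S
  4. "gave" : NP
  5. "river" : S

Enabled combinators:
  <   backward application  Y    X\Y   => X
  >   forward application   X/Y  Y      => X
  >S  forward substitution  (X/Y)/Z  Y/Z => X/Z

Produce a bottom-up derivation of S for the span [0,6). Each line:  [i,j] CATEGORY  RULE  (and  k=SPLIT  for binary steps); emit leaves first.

[0,1] S/NP  lex  "bone"
[1,2] (NP/N)/S  lex  "city"
[2,3] ((N/S)/NP)/S  lex  "read"
[3,4] S  lex  "that"
[2,4] (N/S)/NP  >  k=3
[4,5] NP  lex  "gave"
[2,5] N/S  >  k=4
[1,5] NP/S  >S  k=2
[5,6] S  lex  "river"
[1,6] NP  >  k=5
[0,6] S  >  k=1

[0,6] S   >
  [0,1] "bone" : S/NP
  [1,6] NP   >
    [1,5] NP/S   >S
      [1,2] "city" : (NP/N)/S
      [2,5] N/S   >
        [2,4] (N/S)/NP   >
          [2,3] "read" : ((N/S)/NP)/S
          [3,4] "that" : S
        [4,5] "gave" : NP
    [5,6] "river" : S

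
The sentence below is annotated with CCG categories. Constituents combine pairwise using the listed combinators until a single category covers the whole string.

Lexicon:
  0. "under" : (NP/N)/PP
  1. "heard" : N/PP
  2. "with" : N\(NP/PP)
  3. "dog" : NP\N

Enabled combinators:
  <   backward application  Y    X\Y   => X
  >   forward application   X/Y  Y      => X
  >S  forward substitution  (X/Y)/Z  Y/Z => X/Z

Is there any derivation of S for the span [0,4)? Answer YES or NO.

NO

(NP/N)/PP N/PP N\(NP/PP) NP\N
CKY chart[0,4] = {NP}; S ∉ chart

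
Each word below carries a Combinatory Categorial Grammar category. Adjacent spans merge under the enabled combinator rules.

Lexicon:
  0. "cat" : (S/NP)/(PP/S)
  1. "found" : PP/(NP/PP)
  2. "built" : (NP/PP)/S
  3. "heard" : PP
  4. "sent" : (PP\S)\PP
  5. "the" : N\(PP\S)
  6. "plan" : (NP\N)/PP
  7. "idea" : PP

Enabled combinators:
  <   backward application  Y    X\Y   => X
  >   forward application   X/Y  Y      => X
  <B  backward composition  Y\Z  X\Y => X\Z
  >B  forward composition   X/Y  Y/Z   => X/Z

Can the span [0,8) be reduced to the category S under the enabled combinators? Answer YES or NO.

[0,8] S   >
  [0,3] S/NP   >
    [0,1] "cat" : (S/NP)/(PP/S)
    [1,3] PP/S   >B
      [1,2] "found" : PP/(NP/PP)
      [2,3] "built" : (NP/PP)/S
  [3,8] NP   <
    [3,6] N   <
      [3,4] "heard" : PP
      [4,6] N\PP   <B
        [4,5] "sent" : (PP\S)\PP
        [5,6] "the" : N\(PP\S)
    [6,8] NP\N   >
      [6,7] "plan" : (NP\N)/PP
      [7,8] "idea" : PP

YES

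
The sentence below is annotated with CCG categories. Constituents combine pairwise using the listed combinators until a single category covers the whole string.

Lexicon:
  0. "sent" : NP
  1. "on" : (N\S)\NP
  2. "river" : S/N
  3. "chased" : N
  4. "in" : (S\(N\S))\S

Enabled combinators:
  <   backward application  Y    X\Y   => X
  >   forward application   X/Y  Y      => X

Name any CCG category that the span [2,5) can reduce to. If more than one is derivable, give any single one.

S\(N\S)

[0,5] S   <
  [0,2] N\S   <
    [0,1] "sent" : NP
    [1,2] "on" : (N\S)\NP
  [2,5] S\(N\S)   <
    [2,4] S   >
      [2,3] "river" : S/N
      [3,4] "chased" : N
    [4,5] "in" : (S\(N\S))\S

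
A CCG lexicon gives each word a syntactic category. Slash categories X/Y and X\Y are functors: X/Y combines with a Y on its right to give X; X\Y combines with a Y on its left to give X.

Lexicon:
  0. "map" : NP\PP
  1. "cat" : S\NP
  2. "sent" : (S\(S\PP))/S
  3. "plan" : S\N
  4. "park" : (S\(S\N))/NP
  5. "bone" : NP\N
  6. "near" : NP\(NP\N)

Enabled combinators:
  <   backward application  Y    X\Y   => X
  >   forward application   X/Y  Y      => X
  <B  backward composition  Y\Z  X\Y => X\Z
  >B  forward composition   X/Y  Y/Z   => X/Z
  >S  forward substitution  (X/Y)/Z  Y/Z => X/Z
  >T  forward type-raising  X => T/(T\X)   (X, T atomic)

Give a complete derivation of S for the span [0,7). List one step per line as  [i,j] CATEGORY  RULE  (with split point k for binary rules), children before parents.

[0,1] NP\PP  lex  "map"
[1,2] S\NP  lex  "cat"
[0,2] S\PP  <B  k=1
[2,3] (S\(S\PP))/S  lex  "sent"
[3,4] S\N  lex  "plan"
[4,5] (S\(S\N))/NP  lex  "park"
[5,6] NP\N  lex  "bone"
[6,7] NP\(NP\N)  lex  "near"
[5,7] NP  <  k=6
[4,7] S\(S\N)  >  k=5
[3,7] S  <  k=4
[2,7] S\(S\PP)  >  k=3
[0,7] S  <  k=2

[0,7] S   <
  [0,2] S\PP   <B
    [0,1] "map" : NP\PP
    [1,2] "cat" : S\NP
  [2,7] S\(S\PP)   >
    [2,3] "sent" : (S\(S\PP))/S
    [3,7] S   <
      [3,4] "plan" : S\N
      [4,7] S\(S\N)   >
        [4,5] "park" : (S\(S\N))/NP
        [5,7] NP   <
          [5,6] "bone" : NP\N
          [6,7] "near" : NP\(NP\N)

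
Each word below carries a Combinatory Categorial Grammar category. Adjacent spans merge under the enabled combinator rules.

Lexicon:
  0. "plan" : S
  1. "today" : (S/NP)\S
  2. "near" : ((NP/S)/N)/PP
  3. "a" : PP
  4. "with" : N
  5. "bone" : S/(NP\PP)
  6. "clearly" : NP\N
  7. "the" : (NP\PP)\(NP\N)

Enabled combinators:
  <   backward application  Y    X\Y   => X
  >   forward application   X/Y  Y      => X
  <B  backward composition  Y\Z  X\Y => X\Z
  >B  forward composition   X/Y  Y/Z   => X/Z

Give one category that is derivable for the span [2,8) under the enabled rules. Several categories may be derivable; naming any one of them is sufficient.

[0,8] S   >
  [0,2] S/NP   <
    [0,1] "plan" : S
    [1,2] "today" : (S/NP)\S
  [2,8] NP   >
    [2,5] NP/S   >
      [2,4] (NP/S)/N   >
        [2,3] "near" : ((NP/S)/N)/PP
        [3,4] "a" : PP
      [4,5] "with" : N
    [5,8] S   >
      [5,6] "bone" : S/(NP\PP)
      [6,8] NP\PP   <
        [6,7] "clearly" : NP\N
        [7,8] "the" : (NP\PP)\(NP\N)

NP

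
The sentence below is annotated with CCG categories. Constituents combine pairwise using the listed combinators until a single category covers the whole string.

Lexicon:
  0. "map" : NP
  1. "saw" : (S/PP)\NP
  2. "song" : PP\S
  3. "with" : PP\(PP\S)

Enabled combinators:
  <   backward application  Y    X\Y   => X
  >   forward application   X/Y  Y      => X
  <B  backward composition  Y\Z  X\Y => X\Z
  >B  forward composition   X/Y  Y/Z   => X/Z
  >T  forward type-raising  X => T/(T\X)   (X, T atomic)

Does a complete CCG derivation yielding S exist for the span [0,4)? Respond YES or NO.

YES

[0,4] S   >
  [0,2] S/PP   <
    [0,1] "map" : NP
    [1,2] "saw" : (S/PP)\NP
  [2,4] PP   <
    [2,3] "song" : PP\S
    [3,4] "with" : PP\(PP\S)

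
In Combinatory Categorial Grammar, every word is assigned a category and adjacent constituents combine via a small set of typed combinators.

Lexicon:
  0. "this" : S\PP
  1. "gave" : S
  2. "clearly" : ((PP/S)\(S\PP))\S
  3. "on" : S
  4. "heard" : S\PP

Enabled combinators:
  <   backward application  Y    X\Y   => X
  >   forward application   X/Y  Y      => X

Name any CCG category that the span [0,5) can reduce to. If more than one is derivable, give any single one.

S

[0,5] S   <
  [0,4] PP   >
    [0,3] PP/S   <
      [0,1] "this" : S\PP
      [1,3] (PP/S)\(S\PP)   <
        [1,2] "gave" : S
        [2,3] "clearly" : ((PP/S)\(S\PP))\S
    [3,4] "on" : S
  [4,5] "heard" : S\PP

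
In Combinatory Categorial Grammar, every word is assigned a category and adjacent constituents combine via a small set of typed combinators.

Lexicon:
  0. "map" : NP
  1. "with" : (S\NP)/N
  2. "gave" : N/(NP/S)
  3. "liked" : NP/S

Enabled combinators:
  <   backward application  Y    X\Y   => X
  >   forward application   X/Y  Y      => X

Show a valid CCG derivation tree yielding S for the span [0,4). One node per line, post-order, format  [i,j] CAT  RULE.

[0,1] NP  lex  "map"
[1,2] (S\NP)/N  lex  "with"
[2,3] N/(NP/S)  lex  "gave"
[3,4] NP/S  lex  "liked"
[2,4] N  >  k=3
[1,4] S\NP  >  k=2
[0,4] S  <  k=1

[0,4] S   <
  [0,1] "map" : NP
  [1,4] S\NP   >
    [1,2] "with" : (S\NP)/N
    [2,4] N   >
      [2,3] "gave" : N/(NP/S)
      [3,4] "liked" : NP/S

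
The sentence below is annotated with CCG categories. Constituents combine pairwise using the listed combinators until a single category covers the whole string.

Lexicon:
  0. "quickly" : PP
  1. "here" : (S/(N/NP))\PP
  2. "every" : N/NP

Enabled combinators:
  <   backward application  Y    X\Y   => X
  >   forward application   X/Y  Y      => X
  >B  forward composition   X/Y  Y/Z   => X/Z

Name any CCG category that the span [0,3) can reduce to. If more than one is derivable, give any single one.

S

[0,3] S   >
  [0,2] S/(N/NP)   <
    [0,1] "quickly" : PP
    [1,2] "here" : (S/(N/NP))\PP
  [2,3] "every" : N/NP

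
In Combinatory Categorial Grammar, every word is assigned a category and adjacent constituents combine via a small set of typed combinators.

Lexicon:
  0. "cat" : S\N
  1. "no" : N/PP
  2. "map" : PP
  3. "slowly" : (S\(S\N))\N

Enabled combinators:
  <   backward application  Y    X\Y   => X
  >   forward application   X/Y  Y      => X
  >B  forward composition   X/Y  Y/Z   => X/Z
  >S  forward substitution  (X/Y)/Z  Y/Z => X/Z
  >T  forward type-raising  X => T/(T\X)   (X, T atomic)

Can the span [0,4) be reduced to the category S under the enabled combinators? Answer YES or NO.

[0,4] S   <
  [0,1] "cat" : S\N
  [1,4] S\(S\N)   <
    [1,3] N   >
      [1,2] "no" : N/PP
      [2,3] "map" : PP
    [3,4] "slowly" : (S\(S\N))\N

YES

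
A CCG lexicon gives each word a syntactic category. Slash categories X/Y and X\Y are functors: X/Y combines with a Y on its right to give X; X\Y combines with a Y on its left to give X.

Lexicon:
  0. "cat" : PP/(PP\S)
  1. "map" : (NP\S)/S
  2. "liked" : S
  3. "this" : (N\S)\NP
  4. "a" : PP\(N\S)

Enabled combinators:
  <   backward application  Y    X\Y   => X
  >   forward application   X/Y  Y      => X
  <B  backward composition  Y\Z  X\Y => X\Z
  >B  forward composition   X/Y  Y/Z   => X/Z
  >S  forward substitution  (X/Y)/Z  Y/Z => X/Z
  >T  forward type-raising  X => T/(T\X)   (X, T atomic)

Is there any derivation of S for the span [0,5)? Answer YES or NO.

PP/(PP\S) (NP\S)/S S (N\S)\NP PP\(N\S)
CKY chart[0,5] = {N/(N\PP), NP/(NP\PP), PP, PP/(PP\PP), S/(S\PP)}; S ∉ chart

NO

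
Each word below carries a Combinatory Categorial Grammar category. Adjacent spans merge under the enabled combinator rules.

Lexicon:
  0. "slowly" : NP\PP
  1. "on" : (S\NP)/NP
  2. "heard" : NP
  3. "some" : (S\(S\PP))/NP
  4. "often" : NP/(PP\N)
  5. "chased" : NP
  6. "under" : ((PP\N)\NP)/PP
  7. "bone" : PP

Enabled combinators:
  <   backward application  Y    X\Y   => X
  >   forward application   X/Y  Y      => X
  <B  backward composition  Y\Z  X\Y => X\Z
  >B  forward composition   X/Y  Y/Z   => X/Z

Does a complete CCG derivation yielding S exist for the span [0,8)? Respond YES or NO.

YES

[0,8] S   <
  [0,3] S\PP   <B
    [0,1] "slowly" : NP\PP
    [1,3] S\NP   >
      [1,2] "on" : (S\NP)/NP
      [2,3] "heard" : NP
  [3,8] S\(S\PP)   >
    [3,4] "some" : (S\(S\PP))/NP
    [4,8] NP   >
      [4,5] "often" : NP/(PP\N)
      [5,8] PP\N   <
        [5,6] "chased" : NP
        [6,8] (PP\N)\NP   >
          [6,7] "under" : ((PP\N)\NP)/PP
          [7,8] "bone" : PP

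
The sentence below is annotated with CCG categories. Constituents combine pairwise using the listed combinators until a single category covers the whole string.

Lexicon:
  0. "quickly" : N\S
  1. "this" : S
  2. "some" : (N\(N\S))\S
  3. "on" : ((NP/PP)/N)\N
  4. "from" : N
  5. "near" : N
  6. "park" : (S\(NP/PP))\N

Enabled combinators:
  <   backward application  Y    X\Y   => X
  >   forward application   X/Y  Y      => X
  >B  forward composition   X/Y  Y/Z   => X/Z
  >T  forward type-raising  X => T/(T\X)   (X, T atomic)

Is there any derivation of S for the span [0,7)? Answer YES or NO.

YES

[0,7] S   <
  [0,5] NP/PP   >
    [0,4] (NP/PP)/N   <
      [0,3] N   <
        [0,1] "quickly" : N\S
        [1,3] N\(N\S)   <
          [1,2] "this" : S
          [2,3] "some" : (N\(N\S))\S
      [3,4] "on" : ((NP/PP)/N)\N
    [4,5] "from" : N
  [5,7] S\(NP/PP)   <
    [5,6] "near" : N
    [6,7] "park" : (S\(NP/PP))\N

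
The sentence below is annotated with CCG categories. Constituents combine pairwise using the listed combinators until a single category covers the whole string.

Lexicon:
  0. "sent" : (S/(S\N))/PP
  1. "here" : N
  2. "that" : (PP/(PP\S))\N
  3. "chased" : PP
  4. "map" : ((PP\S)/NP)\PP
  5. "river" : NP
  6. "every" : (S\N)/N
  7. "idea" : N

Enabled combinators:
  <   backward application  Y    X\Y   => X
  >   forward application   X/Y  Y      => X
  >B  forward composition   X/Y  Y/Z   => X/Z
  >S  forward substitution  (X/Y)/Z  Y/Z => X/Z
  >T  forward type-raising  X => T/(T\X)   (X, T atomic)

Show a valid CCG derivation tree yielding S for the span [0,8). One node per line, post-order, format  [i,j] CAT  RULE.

[0,8] S   >
  [0,6] S/(S\N)   >
    [0,1] "sent" : (S/(S\N))/PP
    [1,6] PP   >
      [1,3] PP/(PP\S)   <
        [1,2] "here" : N
        [2,3] "that" : (PP/(PP\S))\N
      [3,6] PP\S   >
        [3,5] (PP\S)/NP   <
          [3,4] "chased" : PP
          [4,5] "map" : ((PP\S)/NP)\PP
        [5,6] "river" : NP
  [6,8] S\N   >
    [6,7] "every" : (S\N)/N
    [7,8] "idea" : N

[0,1] (S/(S\N))/PP  lex  "sent"
[1,2] N  lex  "here"
[2,3] (PP/(PP\S))\N  lex  "that"
[1,3] PP/(PP\S)  <  k=2
[3,4] PP  lex  "chased"
[4,5] ((PP\S)/NP)\PP  lex  "map"
[3,5] (PP\S)/NP  <  k=4
[5,6] NP  lex  "river"
[3,6] PP\S  >  k=5
[1,6] PP  >  k=3
[0,6] S/(S\N)  >  k=1
[6,7] (S\N)/N  lex  "every"
[7,8] N  lex  "idea"
[6,8] S\N  >  k=7
[0,8] S  >  k=6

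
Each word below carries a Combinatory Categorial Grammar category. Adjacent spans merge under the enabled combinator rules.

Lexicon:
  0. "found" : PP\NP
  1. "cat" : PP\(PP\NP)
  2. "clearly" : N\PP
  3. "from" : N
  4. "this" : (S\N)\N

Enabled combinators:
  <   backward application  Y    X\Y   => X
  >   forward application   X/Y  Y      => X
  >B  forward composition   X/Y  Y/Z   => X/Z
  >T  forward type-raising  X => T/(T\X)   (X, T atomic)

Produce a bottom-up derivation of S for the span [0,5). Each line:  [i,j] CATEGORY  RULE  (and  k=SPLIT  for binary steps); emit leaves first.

[0,1] PP\NP  lex  "found"
[1,2] PP\(PP\NP)  lex  "cat"
[0,2] PP  <  k=1
[2,3] N\PP  lex  "clearly"
[0,3] N  <  k=2
[3,4] N  lex  "from"
[4,5] (S\N)\N  lex  "this"
[3,5] S\N  <  k=4
[0,5] S  <  k=3

[0,5] S   <
  [0,3] N   <
    [0,2] PP   <
      [0,1] "found" : PP\NP
      [1,2] "cat" : PP\(PP\NP)
    [2,3] "clearly" : N\PP
  [3,5] S\N   <
    [3,4] "from" : N
    [4,5] "this" : (S\N)\N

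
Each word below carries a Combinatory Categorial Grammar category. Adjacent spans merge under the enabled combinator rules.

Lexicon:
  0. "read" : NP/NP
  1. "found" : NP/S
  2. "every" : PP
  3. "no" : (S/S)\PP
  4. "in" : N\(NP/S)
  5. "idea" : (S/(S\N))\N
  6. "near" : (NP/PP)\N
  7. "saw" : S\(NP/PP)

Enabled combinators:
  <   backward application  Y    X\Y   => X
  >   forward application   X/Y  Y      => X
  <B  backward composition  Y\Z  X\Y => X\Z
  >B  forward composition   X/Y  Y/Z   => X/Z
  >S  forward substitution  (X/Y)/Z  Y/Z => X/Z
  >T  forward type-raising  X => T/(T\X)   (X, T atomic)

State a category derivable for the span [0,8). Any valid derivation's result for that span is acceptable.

S

[0,8] S   >
  [0,6] S/(S\N)   <
    [0,5] N   <
      [0,4] NP/S   >B
        [0,2] NP/S   >B
          [0,1] "read" : NP/NP
          [1,2] "found" : NP/S
        [2,4] S/S   <
          [2,3] "every" : PP
          [3,4] "no" : (S/S)\PP
      [4,5] "in" : N\(NP/S)
    [5,6] "idea" : (S/(S\N))\N
  [6,8] S\N   <B
    [6,7] "near" : (NP/PP)\N
    [7,8] "saw" : S\(NP/PP)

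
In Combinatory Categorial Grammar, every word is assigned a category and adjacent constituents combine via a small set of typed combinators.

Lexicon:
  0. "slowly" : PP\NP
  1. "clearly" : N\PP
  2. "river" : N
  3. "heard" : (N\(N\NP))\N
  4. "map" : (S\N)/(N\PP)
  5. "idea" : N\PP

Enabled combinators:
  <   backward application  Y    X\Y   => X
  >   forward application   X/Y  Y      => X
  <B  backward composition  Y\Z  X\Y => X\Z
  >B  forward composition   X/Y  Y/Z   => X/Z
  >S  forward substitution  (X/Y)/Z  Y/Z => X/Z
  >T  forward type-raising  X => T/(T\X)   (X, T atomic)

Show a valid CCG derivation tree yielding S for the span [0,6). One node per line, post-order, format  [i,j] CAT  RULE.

[0,6] S   <
  [0,4] N   <
    [0,2] N\NP   <B
      [0,1] "slowly" : PP\NP
      [1,2] "clearly" : N\PP
    [2,4] N\(N\NP)   <
      [2,3] "river" : N
      [3,4] "heard" : (N\(N\NP))\N
  [4,6] S\N   >
    [4,5] "map" : (S\N)/(N\PP)
    [5,6] "idea" : N\PP

[0,1] PP\NP  lex  "slowly"
[1,2] N\PP  lex  "clearly"
[0,2] N\NP  <B  k=1
[2,3] N  lex  "river"
[3,4] (N\(N\NP))\N  lex  "heard"
[2,4] N\(N\NP)  <  k=3
[0,4] N  <  k=2
[4,5] (S\N)/(N\PP)  lex  "map"
[5,6] N\PP  lex  "idea"
[4,6] S\N  >  k=5
[0,6] S  <  k=4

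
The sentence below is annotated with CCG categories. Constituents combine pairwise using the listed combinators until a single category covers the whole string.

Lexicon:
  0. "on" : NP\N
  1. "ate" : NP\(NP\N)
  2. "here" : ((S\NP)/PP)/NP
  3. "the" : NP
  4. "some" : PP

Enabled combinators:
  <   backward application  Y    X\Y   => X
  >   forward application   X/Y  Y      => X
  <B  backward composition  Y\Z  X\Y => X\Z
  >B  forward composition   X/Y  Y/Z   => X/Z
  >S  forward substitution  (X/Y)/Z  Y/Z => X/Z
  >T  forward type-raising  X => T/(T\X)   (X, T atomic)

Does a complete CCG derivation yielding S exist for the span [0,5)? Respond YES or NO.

[0,5] S   <
  [0,2] NP   <
    [0,1] "on" : NP\N
    [1,2] "ate" : NP\(NP\N)
  [2,5] S\NP   >
    [2,4] (S\NP)/PP   >
      [2,3] "here" : ((S\NP)/PP)/NP
      [3,4] "the" : NP
    [4,5] "some" : PP

YES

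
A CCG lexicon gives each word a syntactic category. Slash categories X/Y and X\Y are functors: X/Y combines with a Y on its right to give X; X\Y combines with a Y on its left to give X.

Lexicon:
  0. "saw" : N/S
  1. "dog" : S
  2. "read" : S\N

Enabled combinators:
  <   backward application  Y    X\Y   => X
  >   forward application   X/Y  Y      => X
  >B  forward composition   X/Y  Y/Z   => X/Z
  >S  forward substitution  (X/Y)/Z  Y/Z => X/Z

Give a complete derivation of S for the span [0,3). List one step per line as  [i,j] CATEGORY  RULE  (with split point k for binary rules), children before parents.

[0,1] N/S  lex  "saw"
[1,2] S  lex  "dog"
[0,2] N  >  k=1
[2,3] S\N  lex  "read"
[0,3] S  <  k=2

[0,3] S   <
  [0,2] N   >
    [0,1] "saw" : N/S
    [1,2] "dog" : S
  [2,3] "read" : S\N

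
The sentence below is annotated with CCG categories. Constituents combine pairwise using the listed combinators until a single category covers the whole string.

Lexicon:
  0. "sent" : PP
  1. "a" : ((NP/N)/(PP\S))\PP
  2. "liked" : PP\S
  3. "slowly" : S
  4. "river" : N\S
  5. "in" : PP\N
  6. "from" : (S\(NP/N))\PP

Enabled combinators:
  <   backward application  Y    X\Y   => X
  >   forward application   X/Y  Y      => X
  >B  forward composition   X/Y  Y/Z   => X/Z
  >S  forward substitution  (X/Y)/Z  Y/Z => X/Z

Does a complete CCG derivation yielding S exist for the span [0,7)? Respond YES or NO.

YES

[0,7] S   <
  [0,3] NP/N   >
    [0,2] (NP/N)/(PP\S)   <
      [0,1] "sent" : PP
      [1,2] "a" : ((NP/N)/(PP\S))\PP
    [2,3] "liked" : PP\S
  [3,7] S\(NP/N)   <
    [3,6] PP   <
      [3,5] N   <
        [3,4] "slowly" : S
        [4,5] "river" : N\S
      [5,6] "in" : PP\N
    [6,7] "from" : (S\(NP/N))\PP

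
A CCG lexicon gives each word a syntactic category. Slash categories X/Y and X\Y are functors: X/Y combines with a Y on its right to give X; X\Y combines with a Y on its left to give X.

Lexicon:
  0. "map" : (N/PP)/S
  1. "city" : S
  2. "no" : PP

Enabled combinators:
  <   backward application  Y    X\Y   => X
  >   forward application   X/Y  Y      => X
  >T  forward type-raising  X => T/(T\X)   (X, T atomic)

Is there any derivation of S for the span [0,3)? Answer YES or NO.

NO

(N/PP)/S S PP
CKY chart[0,3] = {N, N/(N\N), NP/(NP\N), PP/(PP\N), S/(S\N)}; S ∉ chart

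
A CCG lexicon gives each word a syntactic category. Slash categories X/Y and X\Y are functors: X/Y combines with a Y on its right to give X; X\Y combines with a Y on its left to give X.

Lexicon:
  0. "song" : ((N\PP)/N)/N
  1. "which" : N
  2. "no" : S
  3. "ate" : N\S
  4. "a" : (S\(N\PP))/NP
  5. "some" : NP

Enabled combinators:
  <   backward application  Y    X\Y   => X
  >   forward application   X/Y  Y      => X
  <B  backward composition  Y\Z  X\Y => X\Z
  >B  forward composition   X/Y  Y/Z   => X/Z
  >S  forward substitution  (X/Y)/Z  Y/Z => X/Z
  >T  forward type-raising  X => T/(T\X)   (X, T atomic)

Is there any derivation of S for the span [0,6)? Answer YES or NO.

[0,6] S   <
  [0,4] N\PP   >
    [0,2] (N\PP)/N   >
      [0,1] "song" : ((N\PP)/N)/N
      [1,2] "which" : N
    [2,4] N   >
      [2,3] N/(N\S)   >T
        [2,3] "no" : S
      [3,4] "ate" : N\S
  [4,6] S\(N\PP)   >
    [4,5] "a" : (S\(N\PP))/NP
    [5,6] "some" : NP

YES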